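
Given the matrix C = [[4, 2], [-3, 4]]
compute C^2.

[[10, 16], [-24, 10]]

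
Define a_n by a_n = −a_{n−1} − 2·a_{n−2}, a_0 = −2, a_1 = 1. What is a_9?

With companion matrix T = [[−1, −2], [1, 0]], [a_n, a_{n−1}]ᵀ = T·[a_{n−1}, a_{n−2}]ᵀ, so [a_9, a_8]ᵀ = T⁸·[a_1, a_0]ᵀ.
T⁸ = [[−17, −6], [3, −14]], giving [a_9, a_8]ᵀ = [[−5], [31]].

−5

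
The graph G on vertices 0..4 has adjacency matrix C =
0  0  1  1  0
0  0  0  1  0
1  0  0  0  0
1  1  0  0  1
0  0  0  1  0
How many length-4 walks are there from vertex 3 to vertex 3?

The number of length-4 walks from vertex 3 to vertex 3 is entry (3,3) of C^4, where C is the adjacency matrix.
C^2 = [[2, 1, 0, 0, 1], [1, 1, 0, 0, 1], [0, 0, 1, 1, 0], [0, 0, 1, 3, 0], [1, 1, 0, 0, 1]]
C^3 = [[0, 0, 2, 4, 0], [0, 0, 1, 3, 0], [2, 1, 0, 0, 1], [4, 3, 0, 0, 3], [0, 0, 1, 3, 0]]
C^4 = [[6, 4, 0, 0, 4], [4, 3, 0, 0, 3], [0, 0, 2, 4, 0], [0, 0, 4, 10, 0], [4, 3, 0, 0, 3]]

10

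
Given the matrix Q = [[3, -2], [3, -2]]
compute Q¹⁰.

Q² = Q (a projection; rank 1, trace 1), so Q¹⁰ = Q.

[[3, -2], [3, -2]]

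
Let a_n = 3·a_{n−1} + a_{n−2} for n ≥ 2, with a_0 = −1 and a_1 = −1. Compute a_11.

−184318

With companion matrix Q = [[3, 1], [1, 0]], [a_n, a_{n−1}]ᵀ = Q·[a_{n−1}, a_{n−2}]ᵀ, so [a_11, a_10]ᵀ = Q^10·[a_1, a_0]ᵀ.
Q^10 = [[141481, 42837], [42837, 12970]], giving [a_11, a_10]ᵀ = [[−184318], [−55807]].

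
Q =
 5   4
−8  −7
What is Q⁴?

[[−79, −80], [160, 161]]

tr Q = −2 and det Q = −3, so the characteristic polynomial is λ² − (−2)λ + (−3) with roots 1 and −3.
Eigenvectors give P = [[1, 1], [−1, −2]] with P⁻¹ = [[2, 1], [−1, −1]], and Q = P·diag(1, −3)·P⁻¹.
Then Q⁴ = P·diag(1, 81)·P⁻¹ = [[1, 81], [−1, −162]] · [[2, 1], [−1, −1]] = [[−79, −80], [160, 161]].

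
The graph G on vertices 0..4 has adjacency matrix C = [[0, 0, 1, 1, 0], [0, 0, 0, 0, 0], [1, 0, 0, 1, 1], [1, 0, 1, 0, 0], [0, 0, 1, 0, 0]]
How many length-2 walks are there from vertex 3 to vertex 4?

The number of length-2 walks from vertex 3 to vertex 4 is entry (3,4) of C^2, where C is the adjacency matrix.
C^2 = [[2, 0, 1, 1, 1], [0, 0, 0, 0, 0], [1, 0, 3, 1, 0], [1, 0, 1, 2, 1], [1, 0, 0, 1, 1]]

1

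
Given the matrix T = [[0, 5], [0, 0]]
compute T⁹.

T is strictly triangular, hence nilpotent: T² = 0, so T⁹ = 0.

[[0, 0], [0, 0]]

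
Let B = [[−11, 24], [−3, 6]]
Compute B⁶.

[[6049, −15960], [1995, −5256]]

tr B = −5 and det B = 6, so the characteristic polynomial is λ² − (−5)λ + (6) with roots −3 and −2.
Eigenvectors give P = [[3, −8], [1, −3]] with P⁻¹ = [[3, −8], [1, −3]], and B = P·diag(−3, −2)·P⁻¹.
Then B⁶ = P·diag(729, 64)·P⁻¹ = [[2187, −512], [729, −192]] · [[3, −8], [1, −3]] = [[6049, −15960], [1995, −5256]].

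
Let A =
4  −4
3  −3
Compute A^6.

[[4, −4], [3, −3]]

A² = A (a projection; rank 1, trace 1), so A^6 = A.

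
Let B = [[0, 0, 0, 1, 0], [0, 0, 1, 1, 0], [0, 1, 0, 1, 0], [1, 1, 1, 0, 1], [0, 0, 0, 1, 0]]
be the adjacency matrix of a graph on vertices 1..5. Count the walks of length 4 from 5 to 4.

The number of length-4 walks from vertex 5 to vertex 4 is entry (5,4) of B^4, where B is the adjacency matrix.
B^2 = [[1, 1, 1, 0, 1], [1, 2, 1, 1, 1], [1, 1, 2, 1, 1], [0, 1, 1, 4, 0], [1, 1, 1, 0, 1]]
B^3 = [[0, 1, 1, 4, 0], [1, 2, 3, 5, 1], [1, 3, 2, 5, 1], [4, 5, 5, 2, 4], [0, 1, 1, 4, 0]]
B^4 = [[4, 5, 5, 2, 4], [5, 8, 7, 7, 5], [5, 7, 8, 7, 5], [2, 7, 7, 18, 2], [4, 5, 5, 2, 4]]

2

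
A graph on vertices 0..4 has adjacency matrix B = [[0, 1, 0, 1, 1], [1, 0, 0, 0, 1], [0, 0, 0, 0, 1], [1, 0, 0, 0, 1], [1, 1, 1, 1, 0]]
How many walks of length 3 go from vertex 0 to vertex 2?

2

The number of length-3 walks from vertex 0 to vertex 2 is entry (0,2) of B^3, where B is the adjacency matrix.
B^2 = [[3, 1, 1, 1, 2], [1, 2, 1, 2, 1], [1, 1, 1, 1, 0], [1, 2, 1, 2, 1], [2, 1, 0, 1, 4]]
B^3 = [[4, 5, 2, 5, 6], [5, 2, 1, 2, 6], [2, 1, 0, 1, 4], [5, 2, 1, 2, 6], [6, 6, 4, 6, 4]]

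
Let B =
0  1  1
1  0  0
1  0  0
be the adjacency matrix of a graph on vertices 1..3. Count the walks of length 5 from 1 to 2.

The number of length-5 walks from vertex 1 to vertex 2 is entry (1,2) of B⁵, where B is the adjacency matrix.
B² = [[2, 0, 0], [0, 1, 1], [0, 1, 1]]
B³ = [[0, 2, 2], [2, 0, 0], [2, 0, 0]]
B⁴ = [[4, 0, 0], [0, 2, 2], [0, 2, 2]]
B⁵ = [[0, 4, 4], [4, 0, 0], [4, 0, 0]]

4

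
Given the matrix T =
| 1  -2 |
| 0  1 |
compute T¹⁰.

[[1, -20], [0, 1]]

T = I + N where N = [[0, -2], [0, 0]] is strictly upper-triangular, so N² = 0.
(I + N)¹⁰ = I + 10·N = [[1, -20], [0, 1]].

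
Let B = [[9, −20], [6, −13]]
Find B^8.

tr B = −4 and det B = 3, so the characteristic polynomial is λ² − (−4)λ + (3) with roots −3 and −1.
Eigenvectors give P = [[−5, 2], [−3, 1]] with P⁻¹ = [[1, −2], [3, −5]], and B = P·diag(−3, −1)·P⁻¹.
Then B^8 = P·diag(6561, 1)·P⁻¹ = [[−32805, 2], [−19683, 1]] · [[1, −2], [3, −5]] = [[−32799, 65600], [−19680, 39361]].

[[−32799, 65600], [−19680, 39361]]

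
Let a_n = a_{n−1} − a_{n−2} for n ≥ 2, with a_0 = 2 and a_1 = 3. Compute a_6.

With companion matrix C = [[1, −1], [1, 0]], [a_n, a_{n−1}]ᵀ = C·[a_{n−1}, a_{n−2}]ᵀ, so [a_6, a_5]ᵀ = C⁵·[a_1, a_0]ᵀ.
C⁵ = [[0, 1], [−1, 1]], giving [a_6, a_5]ᵀ = [[2], [−1]].

2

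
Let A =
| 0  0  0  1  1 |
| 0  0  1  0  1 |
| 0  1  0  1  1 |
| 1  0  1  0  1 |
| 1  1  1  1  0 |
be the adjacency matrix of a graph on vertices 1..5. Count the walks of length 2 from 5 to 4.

2

The number of length-2 walks from vertex 5 to vertex 4 is entry (5,4) of A², where A is the adjacency matrix.
A² = [[2, 1, 2, 1, 1], [1, 2, 1, 2, 1], [2, 1, 3, 1, 2], [1, 2, 1, 3, 2], [1, 1, 2, 2, 4]]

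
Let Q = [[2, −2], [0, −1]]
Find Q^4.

Q^2 = [[4, −2], [0, 1]]
Q^3 = [[8, −6], [0, −1]]
Q^4 = [[16, −10], [0, 1]]

[[16, −10], [0, 1]]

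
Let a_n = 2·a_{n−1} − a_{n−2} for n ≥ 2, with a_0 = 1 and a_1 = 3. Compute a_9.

19

With companion matrix Q = [[2, −1], [1, 0]], [a_n, a_{n−1}]ᵀ = Q·[a_{n−1}, a_{n−2}]ᵀ, so [a_9, a_8]ᵀ = Q^8·[a_1, a_0]ᵀ.
Q^8 = [[9, −8], [8, −7]], giving [a_9, a_8]ᵀ = [[19], [17]].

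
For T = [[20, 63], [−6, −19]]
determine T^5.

[[230, 693], [−66, −199]]

tr T = 1 and det T = −2, so the characteristic polynomial is λ² − (1)λ + (−2) with roots −1 and 2.
Eigenvectors give P = [[−3, 7], [1, −2]] with P⁻¹ = [[2, 7], [1, 3]], and T = P·diag(−1, 2)·P⁻¹.
Then T^5 = P·diag(−1, 32)·P⁻¹ = [[3, 224], [−1, −64]] · [[2, 7], [1, 3]] = [[230, 693], [−66, −199]].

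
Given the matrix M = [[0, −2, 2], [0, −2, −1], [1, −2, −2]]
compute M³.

M² = [[2, 0, −2], [−1, 6, 4], [−2, 6, 8]]
M³ = [[−2, 0, 8], [4, −18, −16], [8, −24, −26]]

[[−2, 0, 8], [4, −18, −16], [8, −24, −26]]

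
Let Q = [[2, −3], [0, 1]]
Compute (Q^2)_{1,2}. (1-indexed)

−9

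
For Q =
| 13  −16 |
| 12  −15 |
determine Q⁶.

tr Q = −2 and det Q = −3, so the characteristic polynomial is λ² − (−2)λ + (−3) with roots 1 and −3.
Eigenvectors give P = [[4, 1], [3, 1]] with P⁻¹ = [[1, −1], [−3, 4]], and Q = P·diag(1, −3)·P⁻¹.
Then Q⁶ = P·diag(1, 729)·P⁻¹ = [[4, 729], [3, 729]] · [[1, −1], [−3, 4]] = [[−2183, 2912], [−2184, 2913]].

[[−2183, 2912], [−2184, 2913]]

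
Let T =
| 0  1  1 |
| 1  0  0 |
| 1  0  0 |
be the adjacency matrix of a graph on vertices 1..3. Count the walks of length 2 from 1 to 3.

The number of length-2 walks from vertex 1 to vertex 3 is entry (1,3) of T², where T is the adjacency matrix.
T² = [[2, 0, 0], [0, 1, 1], [0, 1, 1]]

0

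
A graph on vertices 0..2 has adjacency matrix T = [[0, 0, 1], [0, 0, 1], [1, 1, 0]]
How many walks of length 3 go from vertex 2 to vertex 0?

2

The number of length-3 walks from vertex 2 to vertex 0 is entry (2,0) of T³, where T is the adjacency matrix.
T² = [[1, 1, 0], [1, 1, 0], [0, 0, 2]]
T³ = [[0, 0, 2], [0, 0, 2], [2, 2, 0]]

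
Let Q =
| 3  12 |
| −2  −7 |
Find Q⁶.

tr Q = −4 and det Q = 3, so the characteristic polynomial is λ² − (−4)λ + (3) with roots −3 and −1.
Eigenvectors give P = [[2, 3], [−1, −1]] with P⁻¹ = [[−1, −3], [1, 2]], and Q = P·diag(−3, −1)·P⁻¹.
Then Q⁶ = P·diag(729, 1)·P⁻¹ = [[1458, 3], [−729, −1]] · [[−1, −3], [1, 2]] = [[−1455, −4368], [728, 2185]].

[[−1455, −4368], [728, 2185]]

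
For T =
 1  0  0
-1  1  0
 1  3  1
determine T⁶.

T = I + N where N = [[0, 0, 0], [-1, 0, 0], [1, 3, 0]] is strictly lower-triangular, so N³ = 0.
(I + N)⁶ = I + 6·N + 15·N² = [[1, 0, 0], [-6, 1, 0], [-39, 18, 1]].

[[1, 0, 0], [-6, 1, 0], [-39, 18, 1]]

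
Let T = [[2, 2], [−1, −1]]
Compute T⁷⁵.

T² = T (a projection; rank 1, trace 1), so T⁷⁵ = T.

[[2, 2], [−1, −1]]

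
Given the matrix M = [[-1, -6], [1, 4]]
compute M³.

[[-13, -42], [7, 22]]

tr M = 3 and det M = 2, so the characteristic polynomial is λ² − (3)λ + (2) with roots 1 and 2.
Eigenvectors give P = [[3, -2], [-1, 1]] with P⁻¹ = [[1, 2], [1, 3]], and M = P·diag(1, 2)·P⁻¹.
Then M³ = P·diag(1, 8)·P⁻¹ = [[3, -16], [-1, 8]] · [[1, 2], [1, 3]] = [[-13, -42], [7, 22]].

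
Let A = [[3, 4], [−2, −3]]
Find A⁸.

A² = I (check: tr A = 0 and det A = −1), so A⁸ = I since 8 is even.

[[1, 0], [0, 1]]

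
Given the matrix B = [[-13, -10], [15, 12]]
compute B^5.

tr B = -1 and det B = -6, so the characteristic polynomial is λ² − (-1)λ + (-6) with roots -3 and 2.
Eigenvectors give P = [[-1, -2], [1, 3]] with P⁻¹ = [[-3, -2], [1, 1]], and B = P·diag(-3, 2)·P⁻¹.
Then B^5 = P·diag(-243, 32)·P⁻¹ = [[243, -64], [-243, 96]] · [[-3, -2], [1, 1]] = [[-793, -550], [825, 582]].

[[-793, -550], [825, 582]]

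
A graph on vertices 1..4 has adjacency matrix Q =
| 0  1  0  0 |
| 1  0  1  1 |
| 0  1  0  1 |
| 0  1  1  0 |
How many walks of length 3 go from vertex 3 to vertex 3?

2

The number of length-3 walks from vertex 3 to vertex 3 is entry (3,3) of Q³, where Q is the adjacency matrix.
Q² = [[1, 0, 1, 1], [0, 3, 1, 1], [1, 1, 2, 1], [1, 1, 1, 2]]
Q³ = [[0, 3, 1, 1], [3, 2, 4, 4], [1, 4, 2, 3], [1, 4, 3, 2]]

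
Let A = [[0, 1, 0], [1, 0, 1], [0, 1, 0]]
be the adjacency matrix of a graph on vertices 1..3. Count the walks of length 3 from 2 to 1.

2

The number of length-3 walks from vertex 2 to vertex 1 is entry (2,1) of A³, where A is the adjacency matrix.
A² = [[1, 0, 1], [0, 2, 0], [1, 0, 1]]
A³ = [[0, 2, 0], [2, 0, 2], [0, 2, 0]]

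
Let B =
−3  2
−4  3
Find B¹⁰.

[[1, 0], [0, 1]]

B² = I (check: tr B = 0 and det B = −1), so B¹⁰ = I since 10 is even.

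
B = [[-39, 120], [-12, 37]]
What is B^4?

tr B = -2 and det B = -3, so the characteristic polynomial is λ² − (-2)λ + (-3) with roots 1 and -3.
Eigenvectors give P = [[3, 10], [1, 3]] with P⁻¹ = [[-3, 10], [1, -3]], and B = P·diag(1, -3)·P⁻¹.
Then B^4 = P·diag(1, 81)·P⁻¹ = [[3, 810], [1, 243]] · [[-3, 10], [1, -3]] = [[801, -2400], [240, -719]].

[[801, -2400], [240, -719]]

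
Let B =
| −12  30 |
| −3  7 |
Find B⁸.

tr B = −5 and det B = 6, so the characteristic polynomial is λ² − (−5)λ + (6) with roots −3 and −2.
Eigenvectors give P = [[10, 3], [3, 1]] with P⁻¹ = [[1, −3], [−3, 10]], and B = P·diag(−3, −2)·P⁻¹.
Then B⁸ = P·diag(6561, 256)·P⁻¹ = [[65610, 768], [19683, 256]] · [[1, −3], [−3, 10]] = [[63306, −189150], [18915, −56489]].

[[63306, −189150], [18915, −56489]]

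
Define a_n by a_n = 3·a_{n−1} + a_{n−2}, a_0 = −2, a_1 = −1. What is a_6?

With companion matrix B = [[3, 1], [1, 0]], [a_n, a_{n−1}]ᵀ = B·[a_{n−1}, a_{n−2}]ᵀ, so [a_6, a_5]ᵀ = B^5·[a_1, a_0]ᵀ.
B^5 = [[360, 109], [109, 33]], giving [a_6, a_5]ᵀ = [[−578], [−175]].

−578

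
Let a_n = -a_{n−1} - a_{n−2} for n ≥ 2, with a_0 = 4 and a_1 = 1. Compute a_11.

-5

With companion matrix M = [[-1, -1], [1, 0]], [a_n, a_{n−1}]ᵀ = M·[a_{n−1}, a_{n−2}]ᵀ, so [a_11, a_10]ᵀ = M¹⁰·[a_1, a_0]ᵀ.
M¹⁰ = [[-1, -1], [1, 0]], giving [a_11, a_10]ᵀ = [[-5], [1]].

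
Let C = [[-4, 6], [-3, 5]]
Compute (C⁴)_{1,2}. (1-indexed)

tr C = 1 and det C = -2, so the characteristic polynomial is λ² − (1)λ + (-2) with roots -1 and 2.
Eigenvectors give P = [[2, -1], [1, -1]] with P⁻¹ = [[1, -1], [1, -2]], and C = P·diag(-1, 2)·P⁻¹.
Then C⁴ = P·diag(1, 16)·P⁻¹ = [[2, -16], [1, -16]] · [[1, -1], [1, -2]] = [[-14, 30], [-15, 31]].

30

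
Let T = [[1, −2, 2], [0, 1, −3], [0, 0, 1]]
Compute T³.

[[1, −6, 24], [0, 1, −9], [0, 0, 1]]

T = I + N where N = [[0, −2, 2], [0, 0, −3], [0, 0, 0]] is strictly upper-triangular, so N³ = 0.
(I + N)³ = I + 3·N + 3·N² = [[1, −6, 24], [0, 1, −9], [0, 0, 1]].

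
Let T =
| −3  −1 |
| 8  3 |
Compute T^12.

[[1, 0], [0, 1]]

T² = I (check: tr T = 0 and det T = −1), so T^12 = I since 12 is even.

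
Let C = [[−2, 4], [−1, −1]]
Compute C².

[[0, −12], [3, −3]]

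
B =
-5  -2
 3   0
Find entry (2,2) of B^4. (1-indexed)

tr B = -5 and det B = 6, so the characteristic polynomial is λ² − (-5)λ + (6) with roots -3 and -2.
Eigenvectors give P = [[-1, -2], [1, 3]] with P⁻¹ = [[-3, -2], [1, 1]], and B = P·diag(-3, -2)·P⁻¹.
Then B^4 = P·diag(81, 16)·P⁻¹ = [[-81, -32], [81, 48]] · [[-3, -2], [1, 1]] = [[211, 130], [-195, -114]].

-114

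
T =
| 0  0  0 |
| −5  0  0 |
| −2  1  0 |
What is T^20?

[[0, 0, 0], [0, 0, 0], [0, 0, 0]]

T is strictly triangular, hence nilpotent: T^3 = 0, so T^20 = 0.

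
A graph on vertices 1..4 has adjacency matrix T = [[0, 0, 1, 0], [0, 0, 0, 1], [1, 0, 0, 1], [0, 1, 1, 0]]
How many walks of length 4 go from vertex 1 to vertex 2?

0

The number of length-4 walks from vertex 1 to vertex 2 is entry (1,2) of T⁴, where T is the adjacency matrix.
T² = [[1, 0, 0, 1], [0, 1, 1, 0], [0, 1, 2, 0], [1, 0, 0, 2]]
T³ = [[0, 1, 2, 0], [1, 0, 0, 2], [2, 0, 0, 3], [0, 2, 3, 0]]
T⁴ = [[2, 0, 0, 3], [0, 2, 3, 0], [0, 3, 5, 0], [3, 0, 0, 5]]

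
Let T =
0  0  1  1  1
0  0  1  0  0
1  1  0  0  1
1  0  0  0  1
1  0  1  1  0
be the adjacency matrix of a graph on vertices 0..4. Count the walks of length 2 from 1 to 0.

The number of length-2 walks from vertex 1 to vertex 0 is entry (1,0) of T², where T is the adjacency matrix.
T² = [[3, 1, 1, 1, 2], [1, 1, 0, 0, 1], [1, 0, 3, 2, 1], [1, 0, 2, 2, 1], [2, 1, 1, 1, 3]]

1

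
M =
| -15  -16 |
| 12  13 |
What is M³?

[[-111, -112], [84, 85]]

tr M = -2 and det M = -3, so the characteristic polynomial is λ² − (-2)λ + (-3) with roots 1 and -3.
Eigenvectors give P = [[-1, 4], [1, -3]] with P⁻¹ = [[3, 4], [1, 1]], and M = P·diag(1, -3)·P⁻¹.
Then M³ = P·diag(1, -27)·P⁻¹ = [[-1, -108], [1, 81]] · [[3, 4], [1, 1]] = [[-111, -112], [84, 85]].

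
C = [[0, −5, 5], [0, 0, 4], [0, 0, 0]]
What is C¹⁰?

[[0, 0, 0], [0, 0, 0], [0, 0, 0]]

C is strictly triangular, hence nilpotent: C³ = 0, so C¹⁰ = 0.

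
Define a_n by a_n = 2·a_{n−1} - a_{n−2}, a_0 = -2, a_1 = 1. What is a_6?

With companion matrix T = [[2, -1], [1, 0]], [a_n, a_{n−1}]ᵀ = T·[a_{n−1}, a_{n−2}]ᵀ, so [a_6, a_5]ᵀ = T⁵·[a_1, a_0]ᵀ.
T⁵ = [[6, -5], [5, -4]], giving [a_6, a_5]ᵀ = [[16], [13]].

16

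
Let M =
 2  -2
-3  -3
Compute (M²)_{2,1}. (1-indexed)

3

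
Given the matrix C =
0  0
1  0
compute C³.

[[0, 0], [0, 0]]

C is strictly triangular, hence nilpotent: C² = 0, so C³ = 0.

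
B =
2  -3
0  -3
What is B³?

[[8, -21], [0, -27]]

B² = [[4, 3], [0, 9]]
B³ = [[8, -21], [0, -27]]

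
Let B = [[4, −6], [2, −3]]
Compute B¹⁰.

B² = B (a projection; rank 1, trace 1), so B¹⁰ = B.

[[4, −6], [2, −3]]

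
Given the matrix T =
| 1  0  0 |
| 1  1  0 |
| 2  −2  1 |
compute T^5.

[[1, 0, 0], [5, 1, 0], [−10, −10, 1]]

T = I + N where N = [[0, 0, 0], [1, 0, 0], [2, −2, 0]] is strictly lower-triangular, so N^3 = 0.
(I + N)^5 = I + 5·N + 10·N^2 = [[1, 0, 0], [5, 1, 0], [−10, −10, 1]].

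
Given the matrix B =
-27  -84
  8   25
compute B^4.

[[561, 1680], [-160, -479]]

tr B = -2 and det B = -3, so the characteristic polynomial is λ² − (-2)λ + (-3) with roots 1 and -3.
Eigenvectors give P = [[-3, 7], [1, -2]] with P⁻¹ = [[2, 7], [1, 3]], and B = P·diag(1, -3)·P⁻¹.
Then B^4 = P·diag(1, 81)·P⁻¹ = [[-3, 567], [1, -162]] · [[2, 7], [1, 3]] = [[561, 1680], [-160, -479]].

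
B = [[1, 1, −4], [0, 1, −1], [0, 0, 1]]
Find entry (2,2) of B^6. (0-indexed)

B = I + N where N = [[0, 1, −4], [0, 0, −1], [0, 0, 0]] is strictly upper-triangular, so N^3 = 0.
(I + N)^6 = I + 6·N + 15·N^2 = [[1, 6, −39], [0, 1, −6], [0, 0, 1]].

1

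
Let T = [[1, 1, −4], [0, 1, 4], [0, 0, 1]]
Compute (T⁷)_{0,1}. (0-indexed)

7

T = I + N where N = [[0, 1, −4], [0, 0, 4], [0, 0, 0]] is strictly upper-triangular, so N³ = 0.
(I + N)⁷ = I + 7·N + 21·N² = [[1, 7, 56], [0, 1, 28], [0, 0, 1]].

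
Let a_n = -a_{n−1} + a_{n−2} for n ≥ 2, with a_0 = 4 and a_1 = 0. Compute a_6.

20

With companion matrix B = [[-1, 1], [1, 0]], [a_n, a_{n−1}]ᵀ = B·[a_{n−1}, a_{n−2}]ᵀ, so [a_6, a_5]ᵀ = B⁵·[a_1, a_0]ᵀ.
B⁵ = [[-8, 5], [5, -3]], giving [a_6, a_5]ᵀ = [[20], [-12]].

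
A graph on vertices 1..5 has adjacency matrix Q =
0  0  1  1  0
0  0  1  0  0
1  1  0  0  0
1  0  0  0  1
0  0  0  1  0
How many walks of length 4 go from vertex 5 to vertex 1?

The number of length-4 walks from vertex 5 to vertex 1 is entry (5,1) of Q⁴, where Q is the adjacency matrix.
Q² = [[2, 1, 0, 0, 1], [1, 1, 0, 0, 0], [0, 0, 2, 1, 0], [0, 0, 1, 2, 0], [1, 0, 0, 0, 1]]
Q³ = [[0, 0, 3, 3, 0], [0, 0, 2, 1, 0], [3, 2, 0, 0, 1], [3, 1, 0, 0, 2], [0, 0, 1, 2, 0]]
Q⁴ = [[6, 3, 0, 0, 3], [3, 2, 0, 0, 1], [0, 0, 5, 4, 0], [0, 0, 4, 5, 0], [3, 1, 0, 0, 2]]

3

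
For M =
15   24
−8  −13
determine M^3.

tr M = 2 and det M = −3, so the characteristic polynomial is λ² − (2)λ + (−3) with roots 3 and −1.
Eigenvectors give P = [[−2, −3], [1, 2]] with P⁻¹ = [[−2, −3], [1, 2]], and M = P·diag(3, −1)·P⁻¹.
Then M^3 = P·diag(27, −1)·P⁻¹ = [[−54, 3], [27, −2]] · [[−2, −3], [1, 2]] = [[111, 168], [−56, −85]].

[[111, 168], [−56, −85]]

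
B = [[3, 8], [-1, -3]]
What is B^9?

[[3, 8], [-1, -3]]

B² = I (check: tr B = 0 and det B = -1), so B^9 = B since 9 is odd.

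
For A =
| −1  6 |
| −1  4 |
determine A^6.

[[−125, 378], [−63, 190]]

tr A = 3 and det A = 2, so the characteristic polynomial is λ² − (3)λ + (2) with roots 1 and 2.
Eigenvectors give P = [[3, −2], [1, −1]] with P⁻¹ = [[1, −2], [1, −3]], and A = P·diag(1, 2)·P⁻¹.
Then A^6 = P·diag(1, 64)·P⁻¹ = [[3, −128], [1, −64]] · [[1, −2], [1, −3]] = [[−125, 378], [−63, 190]].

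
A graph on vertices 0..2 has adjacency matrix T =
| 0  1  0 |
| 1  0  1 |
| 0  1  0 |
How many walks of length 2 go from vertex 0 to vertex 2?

The number of length-2 walks from vertex 0 to vertex 2 is entry (0,2) of T^2, where T is the adjacency matrix.
T^2 = [[1, 0, 1], [0, 2, 0], [1, 0, 1]]

1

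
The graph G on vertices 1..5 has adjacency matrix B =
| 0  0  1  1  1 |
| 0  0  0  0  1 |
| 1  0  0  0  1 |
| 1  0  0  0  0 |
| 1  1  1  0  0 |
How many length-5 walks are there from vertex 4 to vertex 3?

The number of length-5 walks from vertex 4 to vertex 3 is entry (4,3) of B⁵, where B is the adjacency matrix.
B² = [[3, 1, 1, 0, 1], [1, 1, 1, 0, 0], [1, 1, 2, 1, 1], [0, 0, 1, 1, 1], [1, 0, 1, 1, 3]]
B³ = [[2, 1, 4, 3, 5], [1, 0, 1, 1, 3], [4, 1, 2, 1, 4], [3, 1, 1, 0, 1], [5, 3, 4, 1, 2]]
B⁴ = [[12, 5, 7, 2, 7], [5, 3, 4, 1, 2], [7, 4, 8, 4, 7], [2, 1, 4, 3, 5], [7, 2, 7, 5, 12]]
B⁵ = [[16, 7, 19, 12, 24], [7, 2, 7, 5, 12], [19, 7, 14, 7, 19], [12, 5, 7, 2, 7], [24, 12, 19, 7, 16]]

7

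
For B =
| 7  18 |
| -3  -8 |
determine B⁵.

tr B = -1 and det B = -2, so the characteristic polynomial is λ² − (-1)λ + (-2) with roots 1 and -2.
Eigenvectors give P = [[-3, -2], [1, 1]] with P⁻¹ = [[-1, -2], [1, 3]], and B = P·diag(1, -2)·P⁻¹.
Then B⁵ = P·diag(1, -32)·P⁻¹ = [[-3, 64], [1, -32]] · [[-1, -2], [1, 3]] = [[67, 198], [-33, -98]].

[[67, 198], [-33, -98]]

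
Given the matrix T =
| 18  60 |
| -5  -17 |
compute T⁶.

[[2724, 7980], [-665, -1931]]

tr T = 1 and det T = -6, so the characteristic polynomial is λ² − (1)λ + (-6) with roots 3 and -2.
Eigenvectors give P = [[-4, -3], [1, 1]] with P⁻¹ = [[-1, -3], [1, 4]], and T = P·diag(3, -2)·P⁻¹.
Then T⁶ = P·diag(729, 64)·P⁻¹ = [[-2916, -192], [729, 64]] · [[-1, -3], [1, 4]] = [[2724, 7980], [-665, -1931]].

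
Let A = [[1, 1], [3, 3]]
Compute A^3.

A^2 = [[4, 4], [12, 12]]
A^3 = [[16, 16], [48, 48]]

[[16, 16], [48, 48]]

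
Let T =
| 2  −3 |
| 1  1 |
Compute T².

[[1, −9], [3, −2]]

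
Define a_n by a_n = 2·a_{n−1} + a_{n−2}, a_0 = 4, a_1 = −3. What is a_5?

−39

With companion matrix A = [[2, 1], [1, 0]], [a_n, a_{n−1}]ᵀ = A·[a_{n−1}, a_{n−2}]ᵀ, so [a_5, a_4]ᵀ = A⁴·[a_1, a_0]ᵀ.
A⁴ = [[29, 12], [12, 5]], giving [a_5, a_4]ᵀ = [[−39], [−16]].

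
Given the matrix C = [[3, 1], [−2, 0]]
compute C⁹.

[[1023, 511], [−1022, −510]]

tr C = 3 and det C = 2, so the characteristic polynomial is λ² − (3)λ + (2) with roots 2 and 1.
Eigenvectors give P = [[−1, 1], [1, −2]] with P⁻¹ = [[−2, −1], [−1, −1]], and C = P·diag(2, 1)·P⁻¹.
Then C⁹ = P·diag(512, 1)·P⁻¹ = [[−512, 1], [512, −2]] · [[−2, −1], [−1, −1]] = [[1023, 511], [−1022, −510]].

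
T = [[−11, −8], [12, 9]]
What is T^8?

[[19681, 13120], [−19680, −13119]]

tr T = −2 and det T = −3, so the characteristic polynomial is λ² − (−2)λ + (−3) with roots −3 and 1.
Eigenvectors give P = [[−1, −2], [1, 3]] with P⁻¹ = [[−3, −2], [1, 1]], and T = P·diag(−3, 1)·P⁻¹.
Then T^8 = P·diag(6561, 1)·P⁻¹ = [[−6561, −2], [6561, 3]] · [[−3, −2], [1, 1]] = [[19681, 13120], [−19680, −13119]].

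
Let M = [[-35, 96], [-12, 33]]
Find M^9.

[[-177155, 472416], [-59052, 157473]]

tr M = -2 and det M = -3, so the characteristic polynomial is λ² − (-2)λ + (-3) with roots 1 and -3.
Eigenvectors give P = [[-8, -3], [-3, -1]] with P⁻¹ = [[1, -3], [-3, 8]], and M = P·diag(1, -3)·P⁻¹.
Then M^9 = P·diag(1, -19683)·P⁻¹ = [[-8, 59049], [-3, 19683]] · [[1, -3], [-3, 8]] = [[-177155, 472416], [-59052, 157473]].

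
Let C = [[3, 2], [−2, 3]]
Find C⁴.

C² = [[5, 12], [−12, 5]]
C³ = [[−9, 46], [−46, −9]]
C⁴ = [[−119, 120], [−120, −119]]

[[−119, 120], [−120, −119]]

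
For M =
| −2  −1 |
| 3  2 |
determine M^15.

M² = I (check: tr M = 0 and det M = −1), so M^15 = M since 15 is odd.

[[−2, −1], [3, 2]]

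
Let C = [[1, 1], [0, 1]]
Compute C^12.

C = I + N where N = [[0, 1], [0, 0]] is strictly upper-triangular, so N^2 = 0.
(I + N)^12 = I + 12·N = [[1, 12], [0, 1]].

[[1, 12], [0, 1]]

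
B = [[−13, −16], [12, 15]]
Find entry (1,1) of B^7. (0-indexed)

tr B = 2 and det B = −3, so the characteristic polynomial is λ² − (2)λ + (−3) with roots −1 and 3.
Eigenvectors give P = [[4, −1], [−3, 1]] with P⁻¹ = [[1, 1], [3, 4]], and B = P·diag(−1, 3)·P⁻¹.
Then B^7 = P·diag(−1, 2187)·P⁻¹ = [[−4, −2187], [3, 2187]] · [[1, 1], [3, 4]] = [[−6565, −8752], [6564, 8751]].

8751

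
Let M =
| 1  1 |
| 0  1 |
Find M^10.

[[1, 10], [0, 1]]

M = I + N where N = [[0, 1], [0, 0]] is strictly upper-triangular, so N^2 = 0.
(I + N)^10 = I + 10·N = [[1, 10], [0, 1]].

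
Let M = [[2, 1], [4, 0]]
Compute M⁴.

M² = [[8, 2], [8, 4]]
M³ = [[24, 8], [32, 8]]
M⁴ = [[80, 24], [96, 32]]

[[80, 24], [96, 32]]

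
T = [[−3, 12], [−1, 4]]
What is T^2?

[[−3, 12], [−1, 4]]

T² = T (a projection; rank 1, trace 1), so T^2 = T.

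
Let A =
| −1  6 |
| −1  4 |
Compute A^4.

[[−29, 90], [−15, 46]]

tr A = 3 and det A = 2, so the characteristic polynomial is λ² − (3)λ + (2) with roots 2 and 1.
Eigenvectors give P = [[2, 3], [1, 1]] with P⁻¹ = [[−1, 3], [1, −2]], and A = P·diag(2, 1)·P⁻¹.
Then A^4 = P·diag(16, 1)·P⁻¹ = [[32, 3], [16, 1]] · [[−1, 3], [1, −2]] = [[−29, 90], [−15, 46]].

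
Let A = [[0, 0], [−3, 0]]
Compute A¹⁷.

[[0, 0], [0, 0]]

A is strictly triangular, hence nilpotent: A² = 0, so A¹⁷ = 0.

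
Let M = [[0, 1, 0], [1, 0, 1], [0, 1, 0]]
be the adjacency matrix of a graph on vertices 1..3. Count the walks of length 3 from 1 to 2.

2

The number of length-3 walks from vertex 1 to vertex 2 is entry (1,2) of M³, where M is the adjacency matrix.
M² = [[1, 0, 1], [0, 2, 0], [1, 0, 1]]
M³ = [[0, 2, 0], [2, 0, 2], [0, 2, 0]]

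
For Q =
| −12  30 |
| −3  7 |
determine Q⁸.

[[63306, −189150], [18915, −56489]]

tr Q = −5 and det Q = 6, so the characteristic polynomial is λ² − (−5)λ + (6) with roots −2 and −3.
Eigenvectors give P = [[3, 10], [1, 3]] with P⁻¹ = [[−3, 10], [1, −3]], and Q = P·diag(−2, −3)·P⁻¹.
Then Q⁸ = P·diag(256, 6561)·P⁻¹ = [[768, 65610], [256, 19683]] · [[−3, 10], [1, −3]] = [[63306, −189150], [18915, −56489]].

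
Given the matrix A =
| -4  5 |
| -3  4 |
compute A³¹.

A² = I (check: tr A = 0 and det A = -1), so A³¹ = A since 31 is odd.

[[-4, 5], [-3, 4]]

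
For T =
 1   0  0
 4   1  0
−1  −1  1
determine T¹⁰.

T = I + N where N = [[0, 0, 0], [4, 0, 0], [−1, −1, 0]] is strictly lower-triangular, so N³ = 0.
(I + N)¹⁰ = I + 10·N + 45·N² = [[1, 0, 0], [40, 1, 0], [−190, −10, 1]].

[[1, 0, 0], [40, 1, 0], [−190, −10, 1]]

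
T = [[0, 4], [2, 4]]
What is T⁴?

[[192, 512], [256, 704]]

T² = [[8, 16], [8, 24]]
T³ = [[32, 96], [48, 128]]
T⁴ = [[192, 512], [256, 704]]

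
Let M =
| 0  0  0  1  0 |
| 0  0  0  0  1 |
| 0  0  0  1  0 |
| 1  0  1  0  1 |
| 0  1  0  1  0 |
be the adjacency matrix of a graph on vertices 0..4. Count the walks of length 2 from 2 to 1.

0

The number of length-2 walks from vertex 2 to vertex 1 is entry (2,1) of M², where M is the adjacency matrix.
M² = [[1, 0, 1, 0, 1], [0, 1, 0, 1, 0], [1, 0, 1, 0, 1], [0, 1, 0, 3, 0], [1, 0, 1, 0, 2]]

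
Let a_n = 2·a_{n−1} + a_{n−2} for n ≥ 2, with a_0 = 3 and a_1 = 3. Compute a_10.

10089

With companion matrix M = [[2, 1], [1, 0]], [a_n, a_{n−1}]ᵀ = M·[a_{n−1}, a_{n−2}]ᵀ, so [a_10, a_9]ᵀ = M⁹·[a_1, a_0]ᵀ.
M⁹ = [[2378, 985], [985, 408]], giving [a_10, a_9]ᵀ = [[10089], [4179]].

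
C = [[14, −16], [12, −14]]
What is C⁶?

[[64, 0], [0, 64]]

tr C = 0 and det C = −4, so the characteristic polynomial is λ² − (0)λ + (−4) with roots −2 and 2.
Eigenvectors give P = [[1, 4], [1, 3]] with P⁻¹ = [[−3, 4], [1, −1]], and C = P·diag(−2, 2)·P⁻¹.
Then C⁶ = P·diag(64, 64)·P⁻¹ = [[64, 256], [64, 192]] · [[−3, 4], [1, −1]] = [[64, 0], [0, 64]].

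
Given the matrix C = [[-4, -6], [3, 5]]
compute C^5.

tr C = 1 and det C = -2, so the characteristic polynomial is λ² − (1)λ + (-2) with roots -1 and 2.
Eigenvectors give P = [[-2, -1], [1, 1]] with P⁻¹ = [[-1, -1], [1, 2]], and C = P·diag(-1, 2)·P⁻¹.
Then C^5 = P·diag(-1, 32)·P⁻¹ = [[2, -32], [-1, 32]] · [[-1, -1], [1, 2]] = [[-34, -66], [33, 65]].

[[-34, -66], [33, 65]]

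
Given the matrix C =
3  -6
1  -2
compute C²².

[[3, -6], [1, -2]]

C² = C (a projection; rank 1, trace 1), so C²² = C.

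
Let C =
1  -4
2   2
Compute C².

[[-7, -12], [6, -4]]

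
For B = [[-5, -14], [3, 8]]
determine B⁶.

[[-377, -882], [189, 442]]

tr B = 3 and det B = 2, so the characteristic polynomial is λ² − (3)λ + (2) with roots 2 and 1.
Eigenvectors give P = [[-2, 7], [1, -3]] with P⁻¹ = [[3, 7], [1, 2]], and B = P·diag(2, 1)·P⁻¹.
Then B⁶ = P·diag(64, 1)·P⁻¹ = [[-128, 7], [64, -3]] · [[3, 7], [1, 2]] = [[-377, -882], [189, 442]].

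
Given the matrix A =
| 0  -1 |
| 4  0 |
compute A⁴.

[[16, 0], [0, 16]]

A² = [[-4, 0], [0, -4]]
A³ = [[0, 4], [-16, 0]]
A⁴ = [[16, 0], [0, 16]]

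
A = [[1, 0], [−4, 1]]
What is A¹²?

[[1, 0], [−48, 1]]

A = I + N where N = [[0, 0], [−4, 0]] is strictly lower-triangular, so N² = 0.
(I + N)¹² = I + 12·N = [[1, 0], [−48, 1]].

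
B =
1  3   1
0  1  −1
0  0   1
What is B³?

B = I + N where N = [[0, 3, 1], [0, 0, −1], [0, 0, 0]] is strictly upper-triangular, so N³ = 0.
(I + N)³ = I + 3·N + 3·N² = [[1, 9, −6], [0, 1, −3], [0, 0, 1]].

[[1, 9, −6], [0, 1, −3], [0, 0, 1]]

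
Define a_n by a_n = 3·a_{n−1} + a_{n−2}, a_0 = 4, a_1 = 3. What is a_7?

5007

With companion matrix Q = [[3, 1], [1, 0]], [a_n, a_{n−1}]ᵀ = Q·[a_{n−1}, a_{n−2}]ᵀ, so [a_7, a_6]ᵀ = Q⁶·[a_1, a_0]ᵀ.
Q⁶ = [[1189, 360], [360, 109]], giving [a_7, a_6]ᵀ = [[5007], [1516]].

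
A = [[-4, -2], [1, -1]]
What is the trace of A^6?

tr A = -5 and det A = 6, so the characteristic polynomial is λ² − (-5)λ + (6) with roots -2 and -3.
Eigenvectors give P = [[-1, -2], [1, 1]] with P⁻¹ = [[1, 2], [-1, -1]], and A = P·diag(-2, -3)·P⁻¹.
Then A^6 = P·diag(64, 729)·P⁻¹ = [[-64, -1458], [64, 729]] · [[1, 2], [-1, -1]] = [[1394, 1330], [-665, -601]].

793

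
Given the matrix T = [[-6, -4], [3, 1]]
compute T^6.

[[2724, 2660], [-1995, -1931]]

tr T = -5 and det T = 6, so the characteristic polynomial is λ² − (-5)λ + (6) with roots -3 and -2.
Eigenvectors give P = [[4, -1], [-3, 1]] with P⁻¹ = [[1, 1], [3, 4]], and T = P·diag(-3, -2)·P⁻¹.
Then T^6 = P·diag(729, 64)·P⁻¹ = [[2916, -64], [-2187, 64]] · [[1, 1], [3, 4]] = [[2724, 2660], [-1995, -1931]].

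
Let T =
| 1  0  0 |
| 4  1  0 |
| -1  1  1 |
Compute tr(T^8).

T = I + N where N = [[0, 0, 0], [4, 0, 0], [-1, 1, 0]] is strictly lower-triangular, so N^3 = 0.
(I + N)^8 = I + 8·N + 28·N^2 = [[1, 0, 0], [32, 1, 0], [104, 8, 1]].

3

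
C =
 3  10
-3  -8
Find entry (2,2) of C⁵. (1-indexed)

tr C = -5 and det C = 6, so the characteristic polynomial is λ² − (-5)λ + (6) with roots -3 and -2.
Eigenvectors give P = [[-5, 2], [3, -1]] with P⁻¹ = [[1, 2], [3, 5]], and C = P·diag(-3, -2)·P⁻¹.
Then C⁵ = P·diag(-243, -32)·P⁻¹ = [[1215, -64], [-729, 32]] · [[1, 2], [3, 5]] = [[1023, 2110], [-633, -1298]].

-1298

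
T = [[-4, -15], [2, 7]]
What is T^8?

[[-1274, -3825], [510, 1531]]

tr T = 3 and det T = 2, so the characteristic polynomial is λ² − (3)λ + (2) with roots 1 and 2.
Eigenvectors give P = [[-3, -5], [1, 2]] with P⁻¹ = [[-2, -5], [1, 3]], and T = P·diag(1, 2)·P⁻¹.
Then T^8 = P·diag(1, 256)·P⁻¹ = [[-3, -1280], [1, 512]] · [[-2, -5], [1, 3]] = [[-1274, -3825], [510, 1531]].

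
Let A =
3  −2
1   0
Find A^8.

[[511, −510], [255, −254]]

tr A = 3 and det A = 2, so the characteristic polynomial is λ² − (3)λ + (2) with roots 2 and 1.
Eigenvectors give P = [[2, −1], [1, −1]] with P⁻¹ = [[1, −1], [1, −2]], and A = P·diag(2, 1)·P⁻¹.
Then A^8 = P·diag(256, 1)·P⁻¹ = [[512, −1], [256, −1]] · [[1, −1], [1, −2]] = [[511, −510], [255, −254]].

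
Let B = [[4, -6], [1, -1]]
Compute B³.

[[22, -42], [7, -13]]

tr B = 3 and det B = 2, so the characteristic polynomial is λ² − (3)λ + (2) with roots 1 and 2.
Eigenvectors give P = [[2, 3], [1, 1]] with P⁻¹ = [[-1, 3], [1, -2]], and B = P·diag(1, 2)·P⁻¹.
Then B³ = P·diag(1, 8)·P⁻¹ = [[2, 24], [1, 8]] · [[-1, 3], [1, -2]] = [[22, -42], [7, -13]].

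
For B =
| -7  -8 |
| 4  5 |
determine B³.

tr B = -2 and det B = -3, so the characteristic polynomial is λ² − (-2)λ + (-3) with roots 1 and -3.
Eigenvectors give P = [[-1, 2], [1, -1]] with P⁻¹ = [[1, 2], [1, 1]], and B = P·diag(1, -3)·P⁻¹.
Then B³ = P·diag(1, -27)·P⁻¹ = [[-1, -54], [1, 27]] · [[1, 2], [1, 1]] = [[-55, -56], [28, 29]].

[[-55, -56], [28, 29]]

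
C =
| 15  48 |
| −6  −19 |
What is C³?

[[207, 624], [−78, −235]]

tr C = −4 and det C = 3, so the characteristic polynomial is λ² − (−4)λ + (3) with roots −3 and −1.
Eigenvectors give P = [[−8, −3], [3, 1]] with P⁻¹ = [[1, 3], [−3, −8]], and C = P·diag(−3, −1)·P⁻¹.
Then C³ = P·diag(−27, −1)·P⁻¹ = [[216, 3], [−81, −1]] · [[1, 3], [−3, −8]] = [[207, 624], [−78, −235]].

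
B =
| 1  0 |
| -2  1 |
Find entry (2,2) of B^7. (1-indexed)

1

B = I + N where N = [[0, 0], [-2, 0]] is strictly lower-triangular, so N^2 = 0.
(I + N)^7 = I + 7·N = [[1, 0], [-14, 1]].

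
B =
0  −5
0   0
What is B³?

[[0, 0], [0, 0]]

B is strictly triangular, hence nilpotent: B² = 0, so B³ = 0.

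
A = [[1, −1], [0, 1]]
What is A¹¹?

[[1, −11], [0, 1]]

A = I + N where N = [[0, −1], [0, 0]] is strictly upper-triangular, so N² = 0.
(I + N)¹¹ = I + 11·N = [[1, −11], [0, 1]].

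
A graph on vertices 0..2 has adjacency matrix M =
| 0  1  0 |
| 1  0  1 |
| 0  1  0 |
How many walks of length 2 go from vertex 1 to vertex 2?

0

The number of length-2 walks from vertex 1 to vertex 2 is entry (1,2) of M², where M is the adjacency matrix.
M² = [[1, 0, 1], [0, 2, 0], [1, 0, 1]]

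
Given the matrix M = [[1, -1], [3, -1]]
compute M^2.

[[-2, 0], [0, -2]]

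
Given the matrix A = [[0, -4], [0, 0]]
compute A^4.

A is strictly triangular, hence nilpotent: A^2 = 0, so A^4 = 0.

[[0, 0], [0, 0]]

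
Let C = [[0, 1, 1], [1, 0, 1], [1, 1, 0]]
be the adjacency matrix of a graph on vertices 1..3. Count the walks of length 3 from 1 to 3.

3

The number of length-3 walks from vertex 1 to vertex 3 is entry (1,3) of C^3, where C is the adjacency matrix.
C^2 = [[2, 1, 1], [1, 2, 1], [1, 1, 2]]
C^3 = [[2, 3, 3], [3, 2, 3], [3, 3, 2]]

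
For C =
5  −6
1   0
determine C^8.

tr C = 5 and det C = 6, so the characteristic polynomial is λ² − (5)λ + (6) with roots 3 and 2.
Eigenvectors give P = [[3, −2], [1, −1]] with P⁻¹ = [[1, −2], [1, −3]], and C = P·diag(3, 2)·P⁻¹.
Then C^8 = P·diag(6561, 256)·P⁻¹ = [[19683, −512], [6561, −256]] · [[1, −2], [1, −3]] = [[19171, −37830], [6305, −12354]].

[[19171, −37830], [6305, −12354]]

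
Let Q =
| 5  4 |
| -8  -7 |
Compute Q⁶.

[[-727, -728], [1456, 1457]]

tr Q = -2 and det Q = -3, so the characteristic polynomial is λ² − (-2)λ + (-3) with roots 1 and -3.
Eigenvectors give P = [[-1, -1], [1, 2]] with P⁻¹ = [[-2, -1], [1, 1]], and Q = P·diag(1, -3)·P⁻¹.
Then Q⁶ = P·diag(1, 729)·P⁻¹ = [[-1, -729], [1, 1458]] · [[-2, -1], [1, 1]] = [[-727, -728], [1456, 1457]].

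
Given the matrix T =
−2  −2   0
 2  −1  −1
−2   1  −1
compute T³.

[[8, −4, −8], [−4, 14, 2], [−12, −18, −2]]

T² = [[0, 6, 2], [−4, −4, 2], [8, 2, 0]]
T³ = [[8, −4, −8], [−4, 14, 2], [−12, −18, −2]]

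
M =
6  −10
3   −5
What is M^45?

[[6, −10], [3, −5]]

M² = M (a projection; rank 1, trace 1), so M^45 = M.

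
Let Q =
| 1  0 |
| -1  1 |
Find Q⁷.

Q = I + N where N = [[0, 0], [-1, 0]] is strictly lower-triangular, so N² = 0.
(I + N)⁷ = I + 7·N = [[1, 0], [-7, 1]].

[[1, 0], [-7, 1]]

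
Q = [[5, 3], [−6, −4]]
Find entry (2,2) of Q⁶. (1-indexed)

tr Q = 1 and det Q = −2, so the characteristic polynomial is λ² − (1)λ + (−2) with roots 2 and −1.
Eigenvectors give P = [[−1, −1], [1, 2]] with P⁻¹ = [[−2, −1], [1, 1]], and Q = P·diag(2, −1)·P⁻¹.
Then Q⁶ = P·diag(64, 1)·P⁻¹ = [[−64, −1], [64, 2]] · [[−2, −1], [1, 1]] = [[127, 63], [−126, −62]].

−62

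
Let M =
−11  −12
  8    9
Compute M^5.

tr M = −2 and det M = −3, so the characteristic polynomial is λ² − (−2)λ + (−3) with roots 1 and −3.
Eigenvectors give P = [[−1, 3], [1, −2]] with P⁻¹ = [[2, 3], [1, 1]], and M = P·diag(1, −3)·P⁻¹.
Then M^5 = P·diag(1, −243)·P⁻¹ = [[−1, −729], [1, 486]] · [[2, 3], [1, 1]] = [[−731, −732], [488, 489]].

[[−731, −732], [488, 489]]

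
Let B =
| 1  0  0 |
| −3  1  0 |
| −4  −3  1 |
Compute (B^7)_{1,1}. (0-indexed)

1

B = I + N where N = [[0, 0, 0], [−3, 0, 0], [−4, −3, 0]] is strictly lower-triangular, so N^3 = 0.
(I + N)^7 = I + 7·N + 21·N^2 = [[1, 0, 0], [−21, 1, 0], [161, −21, 1]].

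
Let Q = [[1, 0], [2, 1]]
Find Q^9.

Q = I + N where N = [[0, 0], [2, 0]] is strictly lower-triangular, so N^2 = 0.
(I + N)^9 = I + 9·N = [[1, 0], [18, 1]].

[[1, 0], [18, 1]]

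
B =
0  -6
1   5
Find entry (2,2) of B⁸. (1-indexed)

19171

tr B = 5 and det B = 6, so the characteristic polynomial is λ² − (5)λ + (6) with roots 2 and 3.
Eigenvectors give P = [[3, -2], [-1, 1]] with P⁻¹ = [[1, 2], [1, 3]], and B = P·diag(2, 3)·P⁻¹.
Then B⁸ = P·diag(256, 6561)·P⁻¹ = [[768, -13122], [-256, 6561]] · [[1, 2], [1, 3]] = [[-12354, -37830], [6305, 19171]].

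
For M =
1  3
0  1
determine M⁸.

[[1, 24], [0, 1]]

M = I + N where N = [[0, 3], [0, 0]] is strictly upper-triangular, so N² = 0.
(I + N)⁸ = I + 8·N = [[1, 24], [0, 1]].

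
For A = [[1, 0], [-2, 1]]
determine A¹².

A = I + N where N = [[0, 0], [-2, 0]] is strictly lower-triangular, so N² = 0.
(I + N)¹² = I + 12·N = [[1, 0], [-24, 1]].

[[1, 0], [-24, 1]]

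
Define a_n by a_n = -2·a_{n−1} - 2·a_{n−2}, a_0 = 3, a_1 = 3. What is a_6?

48

With companion matrix A = [[-2, -2], [1, 0]], [a_n, a_{n−1}]ᵀ = A·[a_{n−1}, a_{n−2}]ᵀ, so [a_6, a_5]ᵀ = A⁵·[a_1, a_0]ᵀ.
A⁵ = [[8, 8], [-4, 0]], giving [a_6, a_5]ᵀ = [[48], [-12]].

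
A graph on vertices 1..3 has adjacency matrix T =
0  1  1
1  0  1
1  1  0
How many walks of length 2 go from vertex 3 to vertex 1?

1

The number of length-2 walks from vertex 3 to vertex 1 is entry (3,1) of T^2, where T is the adjacency matrix.
T^2 = [[2, 1, 1], [1, 2, 1], [1, 1, 2]]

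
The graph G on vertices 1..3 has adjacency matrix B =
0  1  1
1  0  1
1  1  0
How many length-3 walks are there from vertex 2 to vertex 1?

3

The number of length-3 walks from vertex 2 to vertex 1 is entry (2,1) of B³, where B is the adjacency matrix.
B² = [[2, 1, 1], [1, 2, 1], [1, 1, 2]]
B³ = [[2, 3, 3], [3, 2, 3], [3, 3, 2]]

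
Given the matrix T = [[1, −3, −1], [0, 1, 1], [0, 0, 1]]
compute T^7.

[[1, −21, −70], [0, 1, 7], [0, 0, 1]]

T = I + N where N = [[0, −3, −1], [0, 0, 1], [0, 0, 0]] is strictly upper-triangular, so N^3 = 0.
(I + N)^7 = I + 7·N + 21·N^2 = [[1, −21, −70], [0, 1, 7], [0, 0, 1]].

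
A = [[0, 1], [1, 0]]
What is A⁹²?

A² = I (check: tr A = 0 and det A = -1), so A⁹² = I since 92 is even.

[[1, 0], [0, 1]]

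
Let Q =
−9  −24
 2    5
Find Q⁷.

tr Q = −4 and det Q = 3, so the characteristic polynomial is λ² − (−4)λ + (3) with roots −3 and −1.
Eigenvectors give P = [[4, −3], [−1, 1]] with P⁻¹ = [[1, 3], [1, 4]], and Q = P·diag(−3, −1)·P⁻¹.
Then Q⁷ = P·diag(−2187, −1)·P⁻¹ = [[−8748, 3], [2187, −1]] · [[1, 3], [1, 4]] = [[−8745, −26232], [2186, 6557]].

[[−8745, −26232], [2186, 6557]]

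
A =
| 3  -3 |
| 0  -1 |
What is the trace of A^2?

10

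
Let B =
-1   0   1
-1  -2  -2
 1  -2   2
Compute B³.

B² = [[2, -2, 1], [1, 8, -1], [3, 0, 9]]
B³ = [[1, 2, 8], [-10, -14, -17], [6, -18, 21]]

[[1, 2, 8], [-10, -14, -17], [6, -18, 21]]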